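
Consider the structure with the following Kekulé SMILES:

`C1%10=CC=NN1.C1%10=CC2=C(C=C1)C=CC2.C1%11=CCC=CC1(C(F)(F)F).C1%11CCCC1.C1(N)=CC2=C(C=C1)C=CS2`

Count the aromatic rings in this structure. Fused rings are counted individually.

The SMILES encodes a five-membered ring with two adjacent nitrogens (one bearing H, one in a double bond) and two double bonds; a six-membered carbon ring with three alternating C=C double bonds, fused to a five-membered carbon ring containing one C=C double bond and one sp³ carbon; a six-membered carbon ring with two isolated C=C double bonds and two sp³ carbons; a five-membered saturated carbon ring; a six-membered carbon ring with three alternating C=C double bonds, fused to a five-membered ring containing one sulfur and two C=C double bonds.
The 5-membered ring with two adjacent nitrogens (one N–H, one =N–) has a continuous p-orbital overlap around the ring; 2 ring double bonds (4 π electrons) plus a heteroatom lone pair (2) give 6 π electrons. Since 6 = 4n+2 (n=1), it is aromatic (pyrazole).
The 6-membered ring has a continuous p-orbital overlap around the ring; 3 ring double bonds give 6 π electrons. Since 6 = 4n+2 (n=1), it is aromatic (benzene ring).
The 5-membered ring has one sp³ carbon, so it is not fully conjugated — not aromatic (cyclopentene ring).
The second 6-membered ring has two sp³ carbons, so it is not fully conjugated — not aromatic (1,4-cyclohexadiene).
The second 5-membered ring has only sp³ atoms, so it is not fully conjugated — not aromatic (cyclopentane).
The fused 6/5-membered bicyclic (with one sulfur) is a single π system with 9 sp² atoms and 10 π electrons from ring double bonds plus a heteroatom lone pair. 10 = 4(2)+2, so the system is aromatic and both rings count as aromatic (benzothiophene).
4 of the 7 rings are aromatic. Total: 4.

4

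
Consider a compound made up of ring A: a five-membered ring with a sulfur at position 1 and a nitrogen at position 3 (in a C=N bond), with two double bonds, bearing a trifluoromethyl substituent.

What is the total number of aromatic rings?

Ring A is planar and fully conjugated; 2 ring double bonds (4 π electrons) plus a heteroatom lone pair (2) give 6 π electrons. Since 6 = 4n+2 (n=1), ring A is aromatic (thiazole).

1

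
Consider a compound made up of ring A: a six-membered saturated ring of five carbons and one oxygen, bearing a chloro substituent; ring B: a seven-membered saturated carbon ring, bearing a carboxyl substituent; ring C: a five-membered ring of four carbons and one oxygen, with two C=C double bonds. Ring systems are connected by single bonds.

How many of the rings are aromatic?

1

Ring A has only sp³ atoms, so it is not fully conjugated — not aromatic (tetrahydropyran).
Ring B has only sp³ atoms, so it is not fully conjugated — not aromatic (cycloheptane).
Ring C is fully conjugated (every ring atom contributes a p orbital); 2 ring double bonds (4 π electrons) plus a heteroatom lone pair (2) give 6 π electrons. That satisfies 4n+2 with n=1, so ring C is aromatic (furan).
Aromatic: C. Total: 1.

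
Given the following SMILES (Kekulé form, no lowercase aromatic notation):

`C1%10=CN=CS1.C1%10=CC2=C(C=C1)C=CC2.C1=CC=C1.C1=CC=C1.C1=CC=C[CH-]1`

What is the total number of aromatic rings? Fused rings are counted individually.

3

The SMILES encodes a five-membered ring with a sulfur at position 1 and a nitrogen at position 3 (in a C=N bond), with two double bonds; a six-membered carbon ring with three alternating C=C double bonds, fused to a five-membered carbon ring containing one C=C double bond and one sp³ carbon; a four-membered carbon ring with two alternating C=C double bonds; a four-membered carbon ring with two alternating C=C double bonds; a five-membered all-carbon ring bearing a negative charge on one carbon, with two C=C double bonds.
The 5-membered ring with one sulfur and one =N– has a continuous p-orbital overlap around the ring; 2 ring double bonds (4 π electrons) plus a heteroatom lone pair (2) give 6 π electrons. Since 6 = 4n+2 (n=1), it is aromatic (thiazole).
The 6-membered ring is fully conjugated (every ring atom contributes a p orbital); 3 ring double bonds give 6 π electrons. 6 = 4(1)+2, so it is aromatic (benzene ring).
The 5-membered ring has one sp³ carbon, so it is not fully conjugated — not aromatic (cyclopentene ring).
The 4-membered ring has only sp² ring atoms; a planar conformation would have a fully conjugated π system of 4 electrons. But 4 = 4(1), which is 4n not 4n+2, so it is not aromatic (cyclobutadiene) — cyclobutadiene is antiaromatic and distorts to a rectangle.
The second 4-membered ring has only sp² ring atoms; a planar conformation would have a fully conjugated π system of 4 electrons. But 4 = 4(1), which is 4n not 4n+2, so it is not aromatic (cyclobutadiene) — cyclobutadiene is antiaromatic and distorts to a rectangle.
The second 5-membered ring is planar and fully conjugated; 2 ring double bonds (4 π electrons) plus the carbanion lone pair (2) give 6 π electrons. That satisfies 4n+2 with n=1, so it is aromatic (cyclopentadienyl anion).
3 of the 6 rings are aromatic. Total: 3.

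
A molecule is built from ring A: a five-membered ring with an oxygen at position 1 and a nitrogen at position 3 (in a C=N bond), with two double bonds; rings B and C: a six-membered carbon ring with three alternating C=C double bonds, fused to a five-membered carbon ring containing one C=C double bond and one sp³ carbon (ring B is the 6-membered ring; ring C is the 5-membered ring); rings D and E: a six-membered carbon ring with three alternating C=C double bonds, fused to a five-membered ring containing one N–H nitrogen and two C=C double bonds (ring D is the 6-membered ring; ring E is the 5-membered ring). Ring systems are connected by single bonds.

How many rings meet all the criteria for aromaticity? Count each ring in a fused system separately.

Ring A is planar and fully conjugated; 2 ring double bonds (4 π electrons) plus a heteroatom lone pair (2) give 6 π electrons. 6 = 4(1)+2, so ring A is aromatic (oxazole).
Ring B is planar and fully conjugated; 3 ring double bonds give 6 π electrons. Since 6 = 4n+2 (n=1), ring B is aromatic (benzene ring).
Ring C has one sp³ carbon, so it is not fully conjugated — not aromatic (cyclopentene ring).
Rings D and E form a fused bicyclic system (with one N–H) with 9 sp² atoms and 10 π electrons from ring double bonds plus a heteroatom lone pair. 10 = 4(2)+2, so the system is aromatic and both rings count as aromatic (indole).
Aromatic: A, B, D, E. Total: 4.

4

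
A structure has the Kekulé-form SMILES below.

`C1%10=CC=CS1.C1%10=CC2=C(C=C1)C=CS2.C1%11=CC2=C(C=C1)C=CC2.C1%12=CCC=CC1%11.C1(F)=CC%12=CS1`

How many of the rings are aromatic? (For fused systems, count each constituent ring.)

5

The SMILES encodes a five-membered ring of four carbons and one sulfur, with two C=C double bonds; a six-membered carbon ring with three alternating C=C double bonds, fused to a five-membered ring containing one sulfur and two C=C double bonds; a six-membered carbon ring with three alternating C=C double bonds, fused to a five-membered carbon ring containing one C=C double bond and one sp³ carbon; a six-membered carbon ring with two isolated C=C double bonds and two sp³ carbons; a five-membered ring of four carbons and one sulfur, with two C=C double bonds.
The 5-membered ring with one sulfur is planar and fully conjugated; 2 ring double bonds (4 π electrons) plus a heteroatom lone pair (2) give 6 π electrons. Since 6 = 4n+2 (n=1), it is aromatic (thiophene).
The fused 6/5-membered bicyclic (with one sulfur) is a single π system with 9 sp² atoms and 10 π electrons from ring double bonds plus a heteroatom lone pair. 10 = 4(2)+2, so the system is aromatic and both rings count as aromatic (benzothiophene).
The 6-membered ring is fully conjugated (every ring atom contributes a p orbital); 3 ring double bonds give 6 π electrons. 6 = 4(1)+2, so it is aromatic (benzene ring).
The 5-membered ring has one sp³ carbon, so it is not fully conjugated — not aromatic (cyclopentene ring).
The second 6-membered ring has two sp³ carbons, so it is not fully conjugated — not aromatic (1,4-cyclohexadiene).
The second 5-membered ring with one sulfur is planar and fully conjugated; 2 ring double bonds (4 π electrons) plus a heteroatom lone pair (2) give 6 π electrons. That satisfies 4n+2 with n=1, so it is aromatic (thiophene).
5 of the 7 rings are aromatic. Total: 5.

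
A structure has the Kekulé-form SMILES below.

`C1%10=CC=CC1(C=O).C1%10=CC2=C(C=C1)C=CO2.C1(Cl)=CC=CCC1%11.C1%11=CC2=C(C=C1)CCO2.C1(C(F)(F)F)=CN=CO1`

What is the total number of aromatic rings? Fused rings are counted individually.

4

The SMILES encodes a five-membered carbon ring with two conjugated C=C double bonds and one sp³ carbon; a six-membered carbon ring with three alternating C=C double bonds, fused to a five-membered ring containing one oxygen and two C=C double bonds; a six-membered carbon ring with two conjugated C=C double bonds and two sp³ carbons; a six-membered carbon ring with three alternating C=C double bonds, fused to a five-membered ring containing one oxygen and two sp³ carbons; a five-membered ring with an oxygen at position 1 and a nitrogen at position 3 (in a C=N bond), with two double bonds.
The 5-membered ring has one sp³ carbon, so it is not fully conjugated — not aromatic (cyclopentadiene).
The fused 6/5-membered bicyclic (with one oxygen) is a single π system with 9 sp² atoms and 10 π electrons from ring double bonds plus a heteroatom lone pair. 10 = 4(2)+2, so the system is aromatic and both rings count as aromatic (benzofuran).
The 6-membered ring has two sp³ carbons, so it is not fully conjugated — not aromatic (1,3-cyclohexadiene).
The second 6-membered ring has a continuous p-orbital overlap around the ring; 3 ring double bonds give 6 π electrons. That satisfies 4n+2 with n=1, so it is aromatic (benzene ring).
The 5-membered ring with one oxygen has two sp³ carbons, so it is not fully conjugated — not aromatic (oxolane ring).
The 5-membered ring with one oxygen and one =N– is fully conjugated (every ring atom contributes a p orbital); 2 ring double bonds (4 π electrons) plus a heteroatom lone pair (2) give 6 π electrons. 6 = 4(1)+2, so it is aromatic (oxazole).
4 of the 7 rings are aromatic. Total: 4.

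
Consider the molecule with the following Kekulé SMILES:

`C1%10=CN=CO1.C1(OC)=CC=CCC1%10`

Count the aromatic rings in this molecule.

1

The SMILES encodes a five-membered ring with an oxygen at position 1 and a nitrogen at position 3 (in a C=N bond), with two double bonds; a six-membered carbon ring with two conjugated C=C double bonds and two sp³ carbons.
The 5-membered ring with one oxygen and one =N– is fully conjugated (every ring atom contributes a p orbital); 2 ring double bonds (4 π electrons) plus a heteroatom lone pair (2) give 6 π electrons. 6 = 4(1)+2, so it is aromatic (oxazole).
The 6-membered ring has two sp³ carbons, so it is not fully conjugated — not aromatic (1,3-cyclohexadiene).
1 of the 2 rings is aromatic. Total: 1.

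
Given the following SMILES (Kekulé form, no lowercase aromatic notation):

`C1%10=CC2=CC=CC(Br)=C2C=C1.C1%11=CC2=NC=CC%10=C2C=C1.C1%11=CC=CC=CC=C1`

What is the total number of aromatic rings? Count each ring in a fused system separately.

The SMILES encodes two fused six-membered carbon rings, each with three alternating C=C double bonds; two fused six-membered rings, each with three alternating double bonds; one ring is all carbon and the other has one ring nitrogen; an eight-membered carbon ring with four alternating C=C double bonds.
The fused 6/6-membered bicyclic is a single π system with 10 sp² atoms and 10 π electrons from ring double bonds. 10 = 4(2)+2, so the system is aromatic and both rings count as aromatic (naphthalene).
The fused 6/6-membered bicyclic (with one nitrogen) is a single π system with 10 sp² atoms and 10 π electrons from ring double bonds. 10 = 4(2)+2, so the system is aromatic and both rings count as aromatic (quinoline).
The 8-membered ring has only sp² ring atoms; a planar conformation would have a fully conjugated π system of 8 electrons. But 8 = 4(2), which is 4n not 4n+2, so it is not aromatic (cyclooctatetraene) — cyclooctatetraene distorts into a non-planar tub to avoid antiaromaticity.
4 of the 5 rings are aromatic. Total: 4.

4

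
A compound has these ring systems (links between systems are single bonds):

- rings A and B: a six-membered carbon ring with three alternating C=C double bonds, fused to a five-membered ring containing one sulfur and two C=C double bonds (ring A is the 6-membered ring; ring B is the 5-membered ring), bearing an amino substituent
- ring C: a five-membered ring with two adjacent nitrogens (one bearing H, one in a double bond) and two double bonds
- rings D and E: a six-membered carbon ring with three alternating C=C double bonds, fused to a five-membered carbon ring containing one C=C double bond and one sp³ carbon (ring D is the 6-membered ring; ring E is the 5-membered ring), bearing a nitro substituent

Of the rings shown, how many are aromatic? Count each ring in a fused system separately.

4

Rings A and B form a fused bicyclic system (with one sulfur) with 9 sp² atoms and 10 π electrons from ring double bonds plus a heteroatom lone pair. 10 = 4(2)+2, so the system is aromatic and both rings count as aromatic (benzothiophene).
Ring C has a continuous p-orbital overlap around the ring; 2 ring double bonds (4 π electrons) plus a heteroatom lone pair (2) give 6 π electrons. 6 = 4(1)+2, so ring C is aromatic (pyrazole).
Ring D is fully conjugated (every ring atom contributes a p orbital); 3 ring double bonds give 6 π electrons. Since 6 = 4n+2 (n=1), ring D is aromatic (benzene ring).
Ring E has one sp³ carbon, so it is not fully conjugated — not aromatic (cyclopentene ring).
Aromatic: A, B, C, D. Total: 4.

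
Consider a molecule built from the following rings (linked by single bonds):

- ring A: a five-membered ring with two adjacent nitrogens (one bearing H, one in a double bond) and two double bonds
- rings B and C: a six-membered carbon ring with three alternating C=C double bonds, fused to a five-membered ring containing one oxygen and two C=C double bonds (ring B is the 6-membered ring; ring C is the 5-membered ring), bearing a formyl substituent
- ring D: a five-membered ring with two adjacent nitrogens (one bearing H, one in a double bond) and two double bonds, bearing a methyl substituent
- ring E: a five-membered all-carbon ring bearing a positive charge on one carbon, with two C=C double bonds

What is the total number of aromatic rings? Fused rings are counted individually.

Ring A has a continuous p-orbital overlap around the ring; 2 ring double bonds (4 π electrons) plus a heteroatom lone pair (2) give 6 π electrons. 6 = 4(1)+2, so ring A is aromatic (pyrazole).
Rings B and C form a fused bicyclic system (with one oxygen) with 9 sp² atoms and 10 π electrons from ring double bonds plus a heteroatom lone pair. 10 = 4(2)+2, so the system is aromatic and both rings count as aromatic (benzofuran).
Ring D is planar and fully conjugated; 2 ring double bonds (4 π electrons) plus a heteroatom lone pair (2) give 6 π electrons. 6 = 4(1)+2, so ring D is aromatic (pyrazole).
Ring E has only sp² ring atoms; a planar conformation would have a fully conjugated π system of 4 electrons. But 4 = 4(1), which is 4n not 4n+2, so ring E is not aromatic (cyclopentadienyl cation).
Aromatic: A, B, C, D. Total: 4.

4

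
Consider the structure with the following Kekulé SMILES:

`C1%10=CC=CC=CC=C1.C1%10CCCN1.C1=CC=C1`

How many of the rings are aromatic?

The SMILES encodes an eight-membered carbon ring with four alternating C=C double bonds; a five-membered saturated ring of four carbons and one N–H nitrogen; a four-membered carbon ring with two alternating C=C double bonds.
The 8-membered ring has only sp² ring atoms; a planar conformation would have a fully conjugated π system of 8 electrons. But 8 = 4(2), which is 4n not 4n+2, so it is not aromatic (cyclooctatetraene) — cyclooctatetraene distorts into a non-planar tub to avoid antiaromaticity.
The 5-membered ring with one N–H has only sp³ atoms, so it is not fully conjugated — not aromatic (pyrrolidine).
The 4-membered ring has only sp² ring atoms; a planar conformation would have a fully conjugated π system of 4 electrons. But 4 = 4(1), which is 4n not 4n+2, so it is not aromatic (cyclobutadiene) — cyclobutadiene is antiaromatic and distorts to a rectangle.
None of the rings are aromatic. Total: 0.

0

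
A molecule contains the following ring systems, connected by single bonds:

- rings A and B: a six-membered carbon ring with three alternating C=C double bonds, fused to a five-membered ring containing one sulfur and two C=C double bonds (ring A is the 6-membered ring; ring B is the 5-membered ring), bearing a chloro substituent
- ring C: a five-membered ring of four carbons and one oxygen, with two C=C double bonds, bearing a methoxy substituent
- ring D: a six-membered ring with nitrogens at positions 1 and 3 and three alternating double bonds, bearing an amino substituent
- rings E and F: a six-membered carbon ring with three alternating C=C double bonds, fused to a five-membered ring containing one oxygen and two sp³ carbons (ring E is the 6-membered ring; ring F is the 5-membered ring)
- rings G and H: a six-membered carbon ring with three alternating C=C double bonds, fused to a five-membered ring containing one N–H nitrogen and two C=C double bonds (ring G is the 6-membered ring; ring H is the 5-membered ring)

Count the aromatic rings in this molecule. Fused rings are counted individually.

7

Rings A and B form a fused bicyclic system (with one sulfur) with 9 sp² atoms and 10 π electrons from ring double bonds plus a heteroatom lone pair. 10 = 4(2)+2, so the system is aromatic and both rings count as aromatic (benzothiophene).
Ring C has a continuous p-orbital overlap around the ring; 2 ring double bonds (4 π electrons) plus a heteroatom lone pair (2) give 6 π electrons. 6 = 4(1)+2, so ring C is aromatic (furan).
Ring D is planar and fully conjugated; 3 ring double bonds give 6 π electrons. That satisfies 4n+2 with n=1, so ring D is aromatic (pyrimidine).
Ring E is fully conjugated (every ring atom contributes a p orbital); 3 ring double bonds give 6 π electrons. Since 6 = 4n+2 (n=1), ring E is aromatic (benzene ring).
Ring F has two sp³ carbons, so it is not fully conjugated — not aromatic (oxolane ring).
Rings G and H form a fused bicyclic system (with one N–H) with 9 sp² atoms and 10 π electrons from ring double bonds plus a heteroatom lone pair. 10 = 4(2)+2, so the system is aromatic and both rings count as aromatic (indole).
Aromatic: A, B, C, D, E, G, H. Total: 7.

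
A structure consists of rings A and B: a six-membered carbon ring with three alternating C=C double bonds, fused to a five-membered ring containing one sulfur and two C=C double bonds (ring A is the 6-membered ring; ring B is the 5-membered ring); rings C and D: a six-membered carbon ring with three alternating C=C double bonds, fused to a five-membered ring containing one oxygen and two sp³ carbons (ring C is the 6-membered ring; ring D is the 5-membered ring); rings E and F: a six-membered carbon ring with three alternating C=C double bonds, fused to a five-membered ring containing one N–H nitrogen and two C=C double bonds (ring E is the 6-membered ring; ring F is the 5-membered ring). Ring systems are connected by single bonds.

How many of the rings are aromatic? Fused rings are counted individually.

Rings A and B form a fused bicyclic system (with one sulfur) with 9 sp² atoms and 10 π electrons from ring double bonds plus a heteroatom lone pair. 10 = 4(2)+2, so the system is aromatic and both rings count as aromatic (benzothiophene).
Ring C has a continuous p-orbital overlap around the ring; 3 ring double bonds give 6 π electrons. That satisfies 4n+2 with n=1, so ring C is aromatic (benzene ring).
Ring D has two sp³ carbons, so it is not fully conjugated — not aromatic (oxolane ring).
Rings E and F form a fused bicyclic system (with one N–H) with 9 sp² atoms and 10 π electrons from ring double bonds plus a heteroatom lone pair. 10 = 4(2)+2, so the system is aromatic and both rings count as aromatic (indole).
Aromatic: A, B, C, E, F. Total: 5.

5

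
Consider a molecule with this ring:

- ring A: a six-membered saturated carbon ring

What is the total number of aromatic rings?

0

Ring A has only sp³ atoms, so it is not fully conjugated — not aromatic (cyclohexane).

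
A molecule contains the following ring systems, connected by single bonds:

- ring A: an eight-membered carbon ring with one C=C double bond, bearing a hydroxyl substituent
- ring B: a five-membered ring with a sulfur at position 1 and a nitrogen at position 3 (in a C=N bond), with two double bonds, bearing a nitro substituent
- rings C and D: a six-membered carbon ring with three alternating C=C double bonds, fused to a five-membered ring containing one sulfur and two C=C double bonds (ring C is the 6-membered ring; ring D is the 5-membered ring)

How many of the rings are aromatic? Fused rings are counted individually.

Ring A has six sp³ carbons, so it is not fully conjugated — not aromatic (cyclooctene).
Ring B is fully conjugated (every ring atom contributes a p orbital); 2 ring double bonds (4 π electrons) plus a heteroatom lone pair (2) give 6 π electrons. Since 6 = 4n+2 (n=1), ring B is aromatic (thiazole).
Rings C and D form a fused bicyclic system (with one sulfur) with 9 sp² atoms and 10 π electrons from ring double bonds plus a heteroatom lone pair. 10 = 4(2)+2, so the system is aromatic and both rings count as aromatic (benzothiophene).
Aromatic: B, C, D. Total: 3.

3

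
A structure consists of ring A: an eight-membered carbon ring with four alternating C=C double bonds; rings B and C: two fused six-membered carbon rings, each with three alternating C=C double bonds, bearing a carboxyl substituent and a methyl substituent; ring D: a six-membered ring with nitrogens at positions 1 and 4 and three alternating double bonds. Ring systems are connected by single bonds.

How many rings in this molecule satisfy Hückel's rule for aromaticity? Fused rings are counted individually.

Ring A has only sp² ring atoms; a planar conformation would have a fully conjugated π system of 8 electrons. But 8 = 4(2), which is 4n not 4n+2, so ring A is not aromatic (cyclooctatetraene) — cyclooctatetraene distorts into a non-planar tub to avoid antiaromaticity.
Rings B and C form a fused bicyclic system with 10 sp² atoms and 10 π electrons from ring double bonds. 10 = 4(2)+2, so the system is aromatic and both rings count as aromatic (naphthalene).
Ring D has a continuous p-orbital overlap around the ring; 3 ring double bonds give 6 π electrons. 6 = 4(1)+2, so ring D is aromatic (pyrazine).
Aromatic: B, C, D. Total: 3.

3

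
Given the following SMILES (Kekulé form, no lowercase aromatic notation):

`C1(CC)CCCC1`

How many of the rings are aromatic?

The SMILES encodes a five-membered saturated carbon ring.
The 5-membered ring has only sp³ atoms, so it is not fully conjugated — not aromatic (cyclopentane).

0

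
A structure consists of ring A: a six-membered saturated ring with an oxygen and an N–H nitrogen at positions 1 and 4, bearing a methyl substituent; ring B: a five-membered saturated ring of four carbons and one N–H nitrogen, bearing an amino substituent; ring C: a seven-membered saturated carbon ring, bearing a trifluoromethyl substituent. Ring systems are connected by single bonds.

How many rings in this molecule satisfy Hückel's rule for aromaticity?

0

Ring A has only sp³ atoms, so it is not fully conjugated — not aromatic (morpholine).
Ring B has only sp³ atoms, so it is not fully conjugated — not aromatic (pyrrolidine).
Ring C has only sp³ atoms, so it is not fully conjugated — not aromatic (cycloheptane).
No ring is aromatic. Total: 0.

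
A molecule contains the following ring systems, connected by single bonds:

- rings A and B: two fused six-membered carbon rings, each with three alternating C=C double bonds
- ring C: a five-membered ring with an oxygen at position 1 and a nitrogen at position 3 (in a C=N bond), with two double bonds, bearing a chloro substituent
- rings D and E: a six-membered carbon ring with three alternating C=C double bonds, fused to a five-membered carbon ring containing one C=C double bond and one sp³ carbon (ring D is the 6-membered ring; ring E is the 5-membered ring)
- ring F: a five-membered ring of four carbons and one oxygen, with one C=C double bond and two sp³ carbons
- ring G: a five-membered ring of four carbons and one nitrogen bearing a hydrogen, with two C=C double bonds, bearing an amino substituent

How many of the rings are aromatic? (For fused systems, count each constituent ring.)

5

Rings A and B form a fused bicyclic system with 10 sp² atoms and 10 π electrons from ring double bonds. 10 = 4(2)+2, so the system is aromatic and both rings count as aromatic (naphthalene).
Ring C is fully conjugated (every ring atom contributes a p orbital); 2 ring double bonds (4 π electrons) plus a heteroatom lone pair (2) give 6 π electrons. Since 6 = 4n+2 (n=1), ring C is aromatic (oxazole).
Ring D is fully conjugated (every ring atom contributes a p orbital); 3 ring double bonds give 6 π electrons. Since 6 = 4n+2 (n=1), ring D is aromatic (benzene ring).
Ring E has one sp³ carbon, so it is not fully conjugated — not aromatic (cyclopentene ring).
Ring F has two sp³ carbons, so it is not fully conjugated — not aromatic (2,3-dihydrofuran).
Ring G has a continuous p-orbital overlap around the ring; 2 ring double bonds (4 π electrons) plus a heteroatom lone pair (2) give 6 π electrons. 6 = 4(1)+2, so ring G is aromatic (pyrrole).
Aromatic: A, B, C, D, G. Total: 5.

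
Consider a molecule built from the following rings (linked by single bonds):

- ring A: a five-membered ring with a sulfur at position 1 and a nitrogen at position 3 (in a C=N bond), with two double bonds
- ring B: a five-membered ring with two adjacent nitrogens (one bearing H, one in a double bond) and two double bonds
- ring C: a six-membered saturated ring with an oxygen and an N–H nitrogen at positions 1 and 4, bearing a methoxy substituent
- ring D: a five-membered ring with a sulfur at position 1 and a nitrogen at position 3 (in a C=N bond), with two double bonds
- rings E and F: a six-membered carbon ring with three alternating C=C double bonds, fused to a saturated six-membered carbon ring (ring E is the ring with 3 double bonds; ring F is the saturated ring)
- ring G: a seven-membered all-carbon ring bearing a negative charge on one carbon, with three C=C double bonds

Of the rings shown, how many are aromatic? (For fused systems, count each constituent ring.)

Ring A is planar and fully conjugated; 2 ring double bonds (4 π electrons) plus a heteroatom lone pair (2) give 6 π electrons. That satisfies 4n+2 with n=1, so ring A is aromatic (thiazole).
Ring B has a continuous p-orbital overlap around the ring; 2 ring double bonds (4 π electrons) plus a heteroatom lone pair (2) give 6 π electrons. That satisfies 4n+2 with n=1, so ring B is aromatic (pyrazole).
Ring C has only sp³ atoms, so it is not fully conjugated — not aromatic (morpholine).
Ring D is fully conjugated (every ring atom contributes a p orbital); 2 ring double bonds (4 π electrons) plus a heteroatom lone pair (2) give 6 π electrons. 6 = 4(1)+2, so ring D is aromatic (thiazole).
Ring E is fully conjugated (every ring atom contributes a p orbital); 3 ring double bonds give 6 π electrons. That satisfies 4n+2 with n=1, so ring E is aromatic (benzene ring).
Ring F has four sp³ carbons, so it is not fully conjugated — not aromatic (cyclohexane ring).
Ring G has only sp² ring atoms; a planar conformation would have a fully conjugated π system of 8 electrons. But 8 = 4(2), which is 4n not 4n+2, so ring G is not aromatic (cycloheptatrienyl anion).
Aromatic: A, B, D, E. Total: 4.

4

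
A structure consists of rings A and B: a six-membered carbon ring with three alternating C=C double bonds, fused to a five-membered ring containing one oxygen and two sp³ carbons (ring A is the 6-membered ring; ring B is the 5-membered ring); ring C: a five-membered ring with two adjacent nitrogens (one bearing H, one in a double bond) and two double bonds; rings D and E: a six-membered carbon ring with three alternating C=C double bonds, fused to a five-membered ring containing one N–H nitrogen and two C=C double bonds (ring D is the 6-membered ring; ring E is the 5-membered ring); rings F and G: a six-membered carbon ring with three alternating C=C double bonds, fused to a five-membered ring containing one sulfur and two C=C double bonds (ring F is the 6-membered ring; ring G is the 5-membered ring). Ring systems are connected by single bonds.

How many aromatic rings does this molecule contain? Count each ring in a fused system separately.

Ring A is planar and fully conjugated; 3 ring double bonds give 6 π electrons. Since 6 = 4n+2 (n=1), ring A is aromatic (benzene ring).
Ring B has two sp³ carbons, so it is not fully conjugated — not aromatic (oxolane ring).
Ring C has a continuous p-orbital overlap around the ring; 2 ring double bonds (4 π electrons) plus a heteroatom lone pair (2) give 6 π electrons. That satisfies 4n+2 with n=1, so ring C is aromatic (pyrazole).
Rings D and E form a fused bicyclic system (with one N–H) with 9 sp² atoms and 10 π electrons from ring double bonds plus a heteroatom lone pair. 10 = 4(2)+2, so the system is aromatic and both rings count as aromatic (indole).
Rings F and G form a fused bicyclic system (with one sulfur) with 9 sp² atoms and 10 π electrons from ring double bonds plus a heteroatom lone pair. 10 = 4(2)+2, so the system is aromatic and both rings count as aromatic (benzothiophene).
Aromatic: A, C, D, E, F, G. Total: 6.

6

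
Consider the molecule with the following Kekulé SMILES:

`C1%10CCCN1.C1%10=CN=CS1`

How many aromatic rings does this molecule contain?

The SMILES encodes a five-membered saturated ring of four carbons and one N–H nitrogen; a five-membered ring with a sulfur at position 1 and a nitrogen at position 3 (in a C=N bond), with two double bonds.
The 5-membered ring with one N–H has only sp³ atoms, so it is not fully conjugated — not aromatic (pyrrolidine).
The 5-membered ring with one sulfur and one =N– is fully conjugated (every ring atom contributes a p orbital); 2 ring double bonds (4 π electrons) plus a heteroatom lone pair (2) give 6 π electrons. 6 = 4(1)+2, so it is aromatic (thiazole).
1 of the 2 rings is aromatic. Total: 1.

1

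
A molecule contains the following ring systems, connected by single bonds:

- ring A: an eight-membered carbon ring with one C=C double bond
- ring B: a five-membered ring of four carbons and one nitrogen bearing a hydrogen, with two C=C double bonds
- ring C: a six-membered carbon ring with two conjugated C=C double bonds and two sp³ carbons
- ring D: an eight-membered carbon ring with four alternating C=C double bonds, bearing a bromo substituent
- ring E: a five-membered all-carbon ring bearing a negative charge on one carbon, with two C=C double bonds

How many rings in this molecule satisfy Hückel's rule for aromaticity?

Ring A has six sp³ carbons, so it is not fully conjugated — not aromatic (cyclooctene).
Ring B is planar and fully conjugated; 2 ring double bonds (4 π electrons) plus a heteroatom lone pair (2) give 6 π electrons. 6 = 4(1)+2, so ring B is aromatic (pyrrole).
Ring C has two sp³ carbons, so it is not fully conjugated — not aromatic (1,3-cyclohexadiene).
Ring D has only sp² ring atoms; a planar conformation would have a fully conjugated π system of 8 electrons. But 8 = 4(2), which is 4n not 4n+2, so ring D is not aromatic (cyclooctatetraene) — cyclooctatetraene distorts into a non-planar tub to avoid antiaromaticity.
Ring E has a continuous p-orbital overlap around the ring; 2 ring double bonds (4 π electrons) plus the carbanion lone pair (2) give 6 π electrons. 6 = 4(1)+2, so ring E is aromatic (cyclopentadienyl anion).
Aromatic: B, E. Total: 2.

2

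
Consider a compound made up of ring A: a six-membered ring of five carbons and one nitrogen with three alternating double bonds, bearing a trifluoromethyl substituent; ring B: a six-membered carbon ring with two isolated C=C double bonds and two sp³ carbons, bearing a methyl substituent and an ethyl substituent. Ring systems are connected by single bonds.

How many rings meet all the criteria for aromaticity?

1

Ring A is fully conjugated (every ring atom contributes a p orbital); 3 ring double bonds give 6 π electrons. That satisfies 4n+2 with n=1, so ring A is aromatic (pyridine).
Ring B has two sp³ carbons, so it is not fully conjugated — not aromatic (1,4-cyclohexadiene).
Aromatic: A. Total: 1.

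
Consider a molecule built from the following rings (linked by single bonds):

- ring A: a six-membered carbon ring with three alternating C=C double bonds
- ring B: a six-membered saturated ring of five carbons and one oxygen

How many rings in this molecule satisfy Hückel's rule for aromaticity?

1

Ring A is fully conjugated (every ring atom contributes a p orbital); 3 ring double bonds give 6 π electrons. Since 6 = 4n+2 (n=1), ring A is aromatic (benzene).
Ring B has only sp³ atoms, so it is not fully conjugated — not aromatic (tetrahydropyran).
Aromatic: A. Total: 1.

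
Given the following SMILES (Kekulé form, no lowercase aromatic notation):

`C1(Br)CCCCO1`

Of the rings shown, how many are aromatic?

0

The SMILES encodes a six-membered saturated ring of five carbons and one oxygen.
The 6-membered ring with one oxygen has only sp³ atoms, so it is not fully conjugated — not aromatic (tetrahydropyran).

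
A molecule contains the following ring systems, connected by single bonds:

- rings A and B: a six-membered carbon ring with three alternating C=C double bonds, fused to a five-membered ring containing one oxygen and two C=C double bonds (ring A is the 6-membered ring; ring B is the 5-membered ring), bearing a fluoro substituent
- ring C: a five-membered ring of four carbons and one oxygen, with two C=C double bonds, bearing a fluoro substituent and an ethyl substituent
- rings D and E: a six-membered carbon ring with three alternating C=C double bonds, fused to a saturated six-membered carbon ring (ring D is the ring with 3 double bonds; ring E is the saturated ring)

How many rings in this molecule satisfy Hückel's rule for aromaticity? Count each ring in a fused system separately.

4

Rings A and B form a fused bicyclic system (with one oxygen) with 9 sp² atoms and 10 π electrons from ring double bonds plus a heteroatom lone pair. 10 = 4(2)+2, so the system is aromatic and both rings count as aromatic (benzofuran).
Ring C is planar and fully conjugated; 2 ring double bonds (4 π electrons) plus a heteroatom lone pair (2) give 6 π electrons. 6 = 4(1)+2, so ring C is aromatic (furan).
Ring D is fully conjugated (every ring atom contributes a p orbital); 3 ring double bonds give 6 π electrons. 6 = 4(1)+2, so ring D is aromatic (benzene ring).
Ring E has four sp³ carbons, so it is not fully conjugated — not aromatic (cyclohexane ring).
Aromatic: A, B, C, D. Total: 4.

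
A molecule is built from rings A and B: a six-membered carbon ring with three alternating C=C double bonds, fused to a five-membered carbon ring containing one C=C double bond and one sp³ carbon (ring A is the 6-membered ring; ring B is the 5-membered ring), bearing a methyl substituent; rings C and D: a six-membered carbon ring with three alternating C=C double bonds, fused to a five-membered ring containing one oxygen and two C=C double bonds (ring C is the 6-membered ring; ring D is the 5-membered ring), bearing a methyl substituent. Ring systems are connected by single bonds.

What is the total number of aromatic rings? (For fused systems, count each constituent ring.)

3

Ring A has a continuous p-orbital overlap around the ring; 3 ring double bonds give 6 π electrons. That satisfies 4n+2 with n=1, so ring A is aromatic (benzene ring).
Ring B has one sp³ carbon, so it is not fully conjugated — not aromatic (cyclopentene ring).
Rings C and D form a fused bicyclic system (with one oxygen) with 9 sp² atoms and 10 π electrons from ring double bonds plus a heteroatom lone pair. 10 = 4(2)+2, so the system is aromatic and both rings count as aromatic (benzofuran).
Aromatic: A, C, D. Total: 3.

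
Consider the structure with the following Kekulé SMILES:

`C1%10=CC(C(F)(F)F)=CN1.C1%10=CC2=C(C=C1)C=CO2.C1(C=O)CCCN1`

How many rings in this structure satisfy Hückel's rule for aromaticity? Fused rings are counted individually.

3

The SMILES encodes a five-membered ring of four carbons and one nitrogen bearing a hydrogen, with two C=C double bonds; a six-membered carbon ring with three alternating C=C double bonds, fused to a five-membered ring containing one oxygen and two C=C double bonds; a five-membered saturated ring of four carbons and one N–H nitrogen.
The 5-membered ring with one N–H is planar and fully conjugated; 2 ring double bonds (4 π electrons) plus a heteroatom lone pair (2) give 6 π electrons. Since 6 = 4n+2 (n=1), it is aromatic (pyrrole).
The fused 6/5-membered bicyclic (with one oxygen) is a single π system with 9 sp² atoms and 10 π electrons from ring double bonds plus a heteroatom lone pair. 10 = 4(2)+2, so the system is aromatic and both rings count as aromatic (benzofuran).
The second 5-membered ring with one N–H has only sp³ atoms, so it is not fully conjugated — not aromatic (pyrrolidine).
3 of the 4 rings are aromatic. Total: 3.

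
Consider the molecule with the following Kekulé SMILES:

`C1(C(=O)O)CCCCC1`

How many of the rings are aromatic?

0

The SMILES encodes a six-membered saturated carbon ring.
The 6-membered ring has only sp³ atoms, so it is not fully conjugated — not aromatic (cyclohexane).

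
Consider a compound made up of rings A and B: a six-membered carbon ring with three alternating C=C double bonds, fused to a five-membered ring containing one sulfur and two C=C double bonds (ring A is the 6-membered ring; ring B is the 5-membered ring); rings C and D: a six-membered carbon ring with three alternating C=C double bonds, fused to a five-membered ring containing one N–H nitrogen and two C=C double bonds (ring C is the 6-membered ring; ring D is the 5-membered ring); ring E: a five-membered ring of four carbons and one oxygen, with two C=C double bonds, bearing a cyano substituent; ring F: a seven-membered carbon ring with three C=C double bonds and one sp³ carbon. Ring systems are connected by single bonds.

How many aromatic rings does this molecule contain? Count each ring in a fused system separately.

5

Rings A and B form a fused bicyclic system (with one sulfur) with 9 sp² atoms and 10 π electrons from ring double bonds plus a heteroatom lone pair. 10 = 4(2)+2, so the system is aromatic and both rings count as aromatic (benzothiophene).
Rings C and D form a fused bicyclic system (with one N–H) with 9 sp² atoms and 10 π electrons from ring double bonds plus a heteroatom lone pair. 10 = 4(2)+2, so the system is aromatic and both rings count as aromatic (indole).
Ring E is planar and fully conjugated; 2 ring double bonds (4 π electrons) plus a heteroatom lone pair (2) give 6 π electrons. That satisfies 4n+2 with n=1, so ring E is aromatic (furan).
Ring F has one sp³ carbon, so it is not fully conjugated — not aromatic (cycloheptatriene).
Aromatic: A, B, C, D, E. Total: 5.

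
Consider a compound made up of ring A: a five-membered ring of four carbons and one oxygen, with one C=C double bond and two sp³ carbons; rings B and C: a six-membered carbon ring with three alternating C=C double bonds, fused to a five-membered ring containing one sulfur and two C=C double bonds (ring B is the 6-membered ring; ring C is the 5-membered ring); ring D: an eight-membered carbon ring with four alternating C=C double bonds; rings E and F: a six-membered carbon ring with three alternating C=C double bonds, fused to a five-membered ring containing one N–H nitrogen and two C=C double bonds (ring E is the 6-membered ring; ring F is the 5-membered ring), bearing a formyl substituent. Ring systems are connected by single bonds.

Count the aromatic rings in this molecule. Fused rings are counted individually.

Ring A has two sp³ carbons, so it is not fully conjugated — not aromatic (2,3-dihydrofuran).
Rings B and C form a fused bicyclic system (with one sulfur) with 9 sp² atoms and 10 π electrons from ring double bonds plus a heteroatom lone pair. 10 = 4(2)+2, so the system is aromatic and both rings count as aromatic (benzothiophene).
Ring D has only sp² ring atoms; a planar conformation would have a fully conjugated π system of 8 electrons. But 8 = 4(2), which is 4n not 4n+2, so ring D is not aromatic (cyclooctatetraene) — cyclooctatetraene distorts into a non-planar tub to avoid antiaromaticity.
Rings E and F form a fused bicyclic system (with one N–H) with 9 sp² atoms and 10 π electrons from ring double bonds plus a heteroatom lone pair. 10 = 4(2)+2, so the system is aromatic and both rings count as aromatic (indole).
Aromatic: B, C, E, F. Total: 4.

4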